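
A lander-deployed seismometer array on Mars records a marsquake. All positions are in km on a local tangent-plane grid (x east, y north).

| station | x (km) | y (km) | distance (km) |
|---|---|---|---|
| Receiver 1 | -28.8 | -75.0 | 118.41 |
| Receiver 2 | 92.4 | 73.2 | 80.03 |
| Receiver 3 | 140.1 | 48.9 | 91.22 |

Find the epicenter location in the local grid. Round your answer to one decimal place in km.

Circle about each station: (x + 28.8)² + (y + 75.0)² = 118.41²; (x − 92.4)² + (y − 73.2)² = 80.03²; (x − 140.1)² + (y − 48.9)² = 91.22².
Subtracting the Receiver 1 equation from the Receiver 2 and Receiver 3 equations removes the quadratic terms:
242.4 x + 296.4 y = 15057.69
337.8 x + 247.8 y = 21264.62
Solving the 2×2 system: x ≈ 64.2, y ≈ -1.7 km.
Check against Receiver 1 (with the unrounded x, y): √((x + 28.8)²+(y + 75.0)²) = 118.41 ≈ 118.41 km. ✓

(64.2, -1.7)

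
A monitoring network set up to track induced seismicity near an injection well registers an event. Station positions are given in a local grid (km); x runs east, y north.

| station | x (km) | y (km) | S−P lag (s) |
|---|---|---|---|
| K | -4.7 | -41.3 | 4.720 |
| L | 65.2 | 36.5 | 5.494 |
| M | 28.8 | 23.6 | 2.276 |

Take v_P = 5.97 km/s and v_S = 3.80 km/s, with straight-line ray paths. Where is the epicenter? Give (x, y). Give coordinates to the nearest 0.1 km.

Distance from S−P lag: d = Δt · v_P v_S / (v_P − v_S) = Δt · (5.97·3.80)/(5.97−3.80) ≈ 10.4544·Δt.
So d_K = 49.34, d_L = 57.44, d_M = 23.79 km.
Circle about each station: (x + 4.7)² + (y + 41.3)² = 49.34²; (x − 65.2)² + (y − 36.5)² = 57.44²; (x − 28.8)² + (y − 23.6)² = 23.79².
Subtracting the K equation from the L and M equations removes the quadratic terms:
139.8 x + 155.6 y = 2990.59
67.0 x + 129.8 y = 1527.09
Solving the 2×2 system: x ≈ 19.5, y ≈ 1.7 km.

(19.5, 1.7)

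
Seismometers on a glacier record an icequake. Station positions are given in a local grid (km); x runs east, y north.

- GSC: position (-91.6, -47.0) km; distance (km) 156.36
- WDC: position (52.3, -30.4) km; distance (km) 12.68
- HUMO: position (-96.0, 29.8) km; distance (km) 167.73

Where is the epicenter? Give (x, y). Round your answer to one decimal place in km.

(63.0, -23.6)

Circle about each station: (x + 91.6)² + (y + 47.0)² = 156.36²; (x − 52.3)² + (y + 30.4)² = 12.68²; (x + 96.0)² + (y − 29.8)² = 167.73².
Subtracting the GSC equation from the WDC and HUMO equations removes the quadratic terms:
287.8 x + 33.2 y = 17347.56
-8.8 x + 153.6 y = -4180.42
Solving the 2×2 system: x ≈ 63.0, y ≈ -23.6 km.
Check against GSC (with the unrounded x, y): √((x + 91.6)²+(y + 47.0)²) = 156.36 ≈ 156.36 km. ✓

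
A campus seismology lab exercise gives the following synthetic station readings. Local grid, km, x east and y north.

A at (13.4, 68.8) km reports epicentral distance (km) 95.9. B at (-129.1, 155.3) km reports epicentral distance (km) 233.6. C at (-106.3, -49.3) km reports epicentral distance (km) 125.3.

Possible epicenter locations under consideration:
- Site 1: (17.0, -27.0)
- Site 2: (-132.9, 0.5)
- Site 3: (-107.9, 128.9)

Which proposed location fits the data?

For each candidate, compare |candidate − station| to the reported distance:
Site 1: residuals A 0.0, B 0.0, C 0.0 → max 0.0 km
Site 2: residuals A 65.6, B 78.8, C 68.8 → max 78.8 km
Site 3: residuals A 39.5, B 199.7, C 52.9 → max 199.7 km
Only Site 1 has all residuals ≈ 0.

Site 1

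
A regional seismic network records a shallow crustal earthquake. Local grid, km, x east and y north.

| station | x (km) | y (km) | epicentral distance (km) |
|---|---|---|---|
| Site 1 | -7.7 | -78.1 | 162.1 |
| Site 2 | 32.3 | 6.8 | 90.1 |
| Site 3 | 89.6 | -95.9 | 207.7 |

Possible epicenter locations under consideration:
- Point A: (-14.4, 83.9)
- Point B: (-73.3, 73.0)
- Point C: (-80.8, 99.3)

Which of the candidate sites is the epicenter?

For each candidate, compare |candidate − station| to the reported distance:
Point A: residuals Site 1 0.0, Site 2 0.0, Site 3 0.0 → max 0.0 km
Point B: residuals Site 1 2.6, Site 2 34.5, Site 3 27.0 → max 34.5 km
Point C: residuals Site 1 29.8, Site 2 56.0, Site 3 51.4 → max 56.0 km
Only Point A has all residuals ≈ 0.

Point A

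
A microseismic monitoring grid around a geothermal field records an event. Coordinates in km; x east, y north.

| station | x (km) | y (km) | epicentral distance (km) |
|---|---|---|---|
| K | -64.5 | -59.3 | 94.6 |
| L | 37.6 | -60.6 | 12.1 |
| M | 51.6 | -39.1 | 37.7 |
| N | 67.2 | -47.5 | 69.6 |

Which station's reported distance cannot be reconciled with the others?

N

Solve using three stations at a time. Using K, L, M (subtract circle equations pairwise → linear system) gives (x, y) ≈ (29.5, -69.7).
Distances from that point to each station vs reported:
  K: calculated 94.6 vs reported 94.6 → residual 0.0 km
  L: calculated 12.2 vs reported 12.1 → residual 0.1 km
  M: calculated 37.7 vs reported 37.7 → residual 0.0 km
  N: calculated 43.7 vs reported 69.6 → residual 25.9 km
K, L, M are mutually consistent (residuals ≈ 0); N is off by 25.9 km.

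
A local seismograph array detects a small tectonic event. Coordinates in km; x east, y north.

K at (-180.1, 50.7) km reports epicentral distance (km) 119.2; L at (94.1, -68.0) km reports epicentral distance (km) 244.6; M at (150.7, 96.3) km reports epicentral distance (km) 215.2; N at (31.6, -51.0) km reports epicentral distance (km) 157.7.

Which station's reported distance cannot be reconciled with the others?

Solve using three stations at a time. Using K, M, N (subtract circle equations pairwise → linear system) gives (x, y) ≈ (-63.4, 74.8).
Distances from that point to each station vs reported:
  K: calculated 119.2 vs reported 119.2 → residual 0.0 km
  L: calculated 212.6 vs reported 244.6 → residual 32.0 km
  M: calculated 215.2 vs reported 215.2 → residual 0.0 km
  N: calculated 157.7 vs reported 157.7 → residual 0.0 km
K, M, N are mutually consistent (residuals ≈ 0); L is off by 32.0 km.

L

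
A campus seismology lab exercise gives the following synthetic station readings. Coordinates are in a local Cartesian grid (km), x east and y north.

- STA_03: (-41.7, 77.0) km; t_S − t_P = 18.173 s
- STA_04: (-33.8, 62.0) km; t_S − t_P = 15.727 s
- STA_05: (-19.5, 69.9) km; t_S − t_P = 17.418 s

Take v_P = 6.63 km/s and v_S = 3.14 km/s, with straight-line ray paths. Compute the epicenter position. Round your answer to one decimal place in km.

Distance from S−P lag: d = Δt · v_P v_S / (v_P − v_S) = Δt · (6.63·3.14)/(6.63−3.14) ≈ 5.9651·Δt.
So d_STA_03 = 108.40, d_STA_04 = 93.81, d_STA_05 = 103.90 km.
Circle about each station: (x + 41.7)² + (y − 77.0)² = 108.40²; (x + 33.8)² + (y − 62.0)² = 93.81²; (x + 19.5)² + (y − 69.9)² = 103.90².
Subtracting pairs of circle equations eliminates x²+y² and gives linear equations (the radical axes):
15.8 x − 30.0 y = 268.79
44.4 x − 14.2 y = -1446.28
Solving the 2×2 system: x ≈ -42.6, y ≈ -31.4 km.
Check against STA_03 (with the unrounded x, y): √((x + 41.7)²+(y − 77.0)²) = 108.41 ≈ 108.40 km. ✓

-42.6 km east, -31.4 km north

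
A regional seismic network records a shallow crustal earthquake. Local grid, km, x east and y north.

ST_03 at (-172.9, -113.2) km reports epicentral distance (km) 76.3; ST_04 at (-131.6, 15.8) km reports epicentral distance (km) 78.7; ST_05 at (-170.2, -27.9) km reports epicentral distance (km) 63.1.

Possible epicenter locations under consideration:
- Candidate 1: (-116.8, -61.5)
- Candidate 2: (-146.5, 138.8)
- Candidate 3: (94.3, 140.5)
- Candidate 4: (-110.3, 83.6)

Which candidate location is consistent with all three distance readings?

Candidate 1

For each candidate, compare |candidate − station| to the reported distance:
Candidate 1: residuals ST_03 0.0, ST_04 0.0, ST_05 0.0 → max 0.0 km
Candidate 2: residuals ST_03 177.1, ST_04 45.2, ST_05 105.3 → max 177.1 km
Candidate 3: residuals ST_03 292.2, ST_04 179.3, ST_05 250.5 → max 292.2 km
Candidate 4: residuals ST_03 130.2, ST_04 7.6, ST_05 63.5 → max 130.2 km
Only Candidate 1 has all residuals ≈ 0.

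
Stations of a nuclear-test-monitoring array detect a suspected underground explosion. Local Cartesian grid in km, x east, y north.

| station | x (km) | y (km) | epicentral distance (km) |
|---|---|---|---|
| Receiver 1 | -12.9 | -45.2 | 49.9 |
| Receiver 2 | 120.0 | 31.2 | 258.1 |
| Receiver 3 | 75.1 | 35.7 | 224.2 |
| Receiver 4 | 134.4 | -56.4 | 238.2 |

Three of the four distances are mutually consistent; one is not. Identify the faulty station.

Receiver 1

Solve using three stations at a time. Using Receiver 2, Receiver 3, Receiver 4 (subtract circle equations pairwise → linear system) gives (x, y) ≈ (-98.5, -106.1).
Distances from that point to each station vs reported:
  Receiver 1: calculated 105.0 vs reported 49.9 → residual 55.1 km
  Receiver 2: calculated 258.0 vs reported 258.1 → residual 0.1 km
  Receiver 3: calculated 224.1 vs reported 224.2 → residual 0.1 km
  Receiver 4: calculated 238.1 vs reported 238.2 → residual 0.1 km
Receiver 2, Receiver 3, Receiver 4 are mutually consistent (residuals ≈ 0); Receiver 1 is off by 55.1 km.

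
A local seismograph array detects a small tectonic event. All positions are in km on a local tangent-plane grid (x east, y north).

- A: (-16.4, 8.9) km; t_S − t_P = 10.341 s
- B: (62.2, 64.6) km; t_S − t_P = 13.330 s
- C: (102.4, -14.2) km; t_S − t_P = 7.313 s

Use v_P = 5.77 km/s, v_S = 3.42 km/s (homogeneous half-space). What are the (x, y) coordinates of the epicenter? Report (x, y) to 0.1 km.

x ≈ 50.3 km, y ≈ -46.7 km

Distance from S−P lag: d = Δt · v_P v_S / (v_P − v_S) = Δt · (5.77·3.42)/(5.77−3.42) ≈ 8.3972·Δt.
So d_A = 86.84, d_B = 111.93, d_C = 61.41 km.
Circle about each station: (x + 16.4)² + (y − 8.9)² = 86.84²; (x − 62.2)² + (y − 64.6)² = 111.93²; (x − 102.4)² + (y + 14.2)² = 61.41².
Subtracting the A equation from the B and C equations removes the quadratic terms:
157.2 x + 111.4 y = 2706.69
237.6 x − 46.2 y = 14109.23
Solving the 2×2 system: x ≈ 50.3, y ≈ -46.7 km.
Check against A (with the unrounded x, y): √((x + 16.4)²+(y − 8.9)²) = 86.83 ≈ 86.84 km. ✓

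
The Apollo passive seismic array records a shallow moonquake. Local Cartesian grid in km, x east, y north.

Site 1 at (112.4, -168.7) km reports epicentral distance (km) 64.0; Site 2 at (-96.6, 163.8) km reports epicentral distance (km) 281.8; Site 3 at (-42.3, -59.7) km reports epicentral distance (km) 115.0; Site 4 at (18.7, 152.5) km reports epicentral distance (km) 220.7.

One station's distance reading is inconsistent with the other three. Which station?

Site 1

Solve using three stations at a time. Using Site 2, Site 3, Site 4 (subtract circle equations pairwise → linear system) gives (x, y) ≈ (72.7, -61.5).
Distances from that point to each station vs reported:
  Site 1: calculated 114.3 vs reported 64.0 → residual 50.3 km
  Site 2: calculated 281.8 vs reported 281.8 → residual 0.0 km
  Site 3: calculated 115.0 vs reported 115.0 → residual 0.0 km
  Site 4: calculated 220.7 vs reported 220.7 → residual 0.0 km
Site 2, Site 3, Site 4 are mutually consistent (residuals ≈ 0); Site 1 is off by 50.3 km.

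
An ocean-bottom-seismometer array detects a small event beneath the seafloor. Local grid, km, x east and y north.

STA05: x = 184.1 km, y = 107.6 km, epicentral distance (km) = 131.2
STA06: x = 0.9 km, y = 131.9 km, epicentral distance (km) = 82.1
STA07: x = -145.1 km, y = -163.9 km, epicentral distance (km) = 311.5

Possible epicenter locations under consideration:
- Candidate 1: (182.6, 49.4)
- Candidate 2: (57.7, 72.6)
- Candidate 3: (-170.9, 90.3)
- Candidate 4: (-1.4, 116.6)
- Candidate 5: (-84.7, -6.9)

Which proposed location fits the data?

Candidate 2

For each candidate, compare |candidate − station| to the reported distance:
Candidate 1: residuals STA05 73.0, STA06 117.5, STA07 79.5 → max 117.5 km
Candidate 2: residuals STA05 0.0, STA06 0.0, STA07 0.0 → max 0.0 km
Candidate 3: residuals STA05 224.2, STA06 94.7, STA07 56.0 → max 224.2 km
Candidate 4: residuals STA05 54.5, STA06 66.6, STA07 3.7 → max 66.6 km
Candidate 5: residuals STA05 161.0, STA06 81.0, STA07 143.3 → max 161.0 km
Only Candidate 2 has all residuals ≈ 0.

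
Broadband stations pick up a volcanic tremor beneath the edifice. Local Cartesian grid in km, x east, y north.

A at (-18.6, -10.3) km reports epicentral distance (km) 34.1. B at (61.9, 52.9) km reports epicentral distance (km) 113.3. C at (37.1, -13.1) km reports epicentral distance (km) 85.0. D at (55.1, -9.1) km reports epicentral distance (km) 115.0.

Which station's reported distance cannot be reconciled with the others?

D

Solve using three stations at a time. Using A, B, C (subtract circle equations pairwise → linear system) gives (x, y) ≈ (-44.0, 12.5).
Distances from that point to each station vs reported:
  A: calculated 34.1 vs reported 34.1 → residual 0.0 km
  B: calculated 113.3 vs reported 113.3 → residual 0.0 km
  C: calculated 85.0 vs reported 85.0 → residual 0.0 km
  D: calculated 101.4 vs reported 115.0 → residual 13.6 km
A, B, C are mutually consistent (residuals ≈ 0); D is off by 13.6 km.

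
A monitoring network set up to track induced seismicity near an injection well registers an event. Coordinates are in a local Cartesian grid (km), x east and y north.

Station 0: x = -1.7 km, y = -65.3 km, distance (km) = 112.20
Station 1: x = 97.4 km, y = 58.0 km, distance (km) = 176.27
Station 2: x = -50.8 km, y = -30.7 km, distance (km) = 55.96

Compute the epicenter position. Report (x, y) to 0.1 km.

Circle about each station: (x + 1.7)² + (y + 65.3)² = 112.20²; (x − 97.4)² + (y − 58.0)² = 176.27²; (x + 50.8)² + (y + 30.7)² = 55.96².
Subtracting the Station 0 equation from the Station 1 and Station 2 equations removes the quadratic terms:
198.2 x + 246.6 y = -9898.49
-98.2 x + 69.2 y = 8713.47
Solving the 2×2 system: x ≈ -74.7, y ≈ 19.9 km.
Check against Station 0 (with the unrounded x, y): √((x + 1.7)²+(y + 65.3)²) = 112.20 ≈ 112.20 km. ✓

x ≈ -74.7 km, y ≈ 19.9 km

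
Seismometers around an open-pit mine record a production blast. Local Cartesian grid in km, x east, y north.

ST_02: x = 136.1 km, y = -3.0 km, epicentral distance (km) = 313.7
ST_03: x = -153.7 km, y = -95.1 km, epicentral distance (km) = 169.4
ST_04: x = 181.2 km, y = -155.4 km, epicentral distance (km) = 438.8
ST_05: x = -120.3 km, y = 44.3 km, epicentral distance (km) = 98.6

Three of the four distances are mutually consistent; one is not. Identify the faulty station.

ST_03

Solve using three stations at a time. Using ST_02, ST_04, ST_05 (subtract circle equations pairwise → linear system) gives (x, y) ≈ (-143.0, 140.4).
Distances from that point to each station vs reported:
  ST_02: calculated 313.7 vs reported 313.7 → residual 0.0 km
  ST_03: calculated 235.7 vs reported 169.4 → residual 66.3 km
  ST_04: calculated 438.8 vs reported 438.8 → residual 0.0 km
  ST_05: calculated 98.7 vs reported 98.6 → residual 0.1 km
ST_02, ST_04, ST_05 are mutually consistent (residuals ≈ 0); ST_03 is off by 66.3 km.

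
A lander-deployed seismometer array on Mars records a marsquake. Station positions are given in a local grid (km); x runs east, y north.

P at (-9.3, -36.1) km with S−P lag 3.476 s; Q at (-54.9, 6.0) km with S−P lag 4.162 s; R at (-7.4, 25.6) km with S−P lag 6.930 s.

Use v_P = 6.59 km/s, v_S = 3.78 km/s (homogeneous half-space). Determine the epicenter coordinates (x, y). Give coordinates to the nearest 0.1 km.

(-38.8, -27.2)

Distance from S−P lag: d = Δt · v_P v_S / (v_P − v_S) = Δt · (6.59·3.78)/(6.59−3.78) ≈ 8.8648·Δt.
So d_P = 30.81, d_Q = 36.90, d_R = 61.43 km.
Circle about each station: (x + 9.3)² + (y + 36.1)² = 30.81²; (x + 54.9)² + (y − 6.0)² = 36.90²; (x + 7.4)² + (y − 25.6)² = 61.43².
Subtracting the P equation from the Q and R equations removes the quadratic terms:
-91.2 x + 84.2 y = 1247.96
3.8 x + 123.4 y = -3503.97
Solving the 2×2 system: x ≈ -38.8, y ≈ -27.2 km.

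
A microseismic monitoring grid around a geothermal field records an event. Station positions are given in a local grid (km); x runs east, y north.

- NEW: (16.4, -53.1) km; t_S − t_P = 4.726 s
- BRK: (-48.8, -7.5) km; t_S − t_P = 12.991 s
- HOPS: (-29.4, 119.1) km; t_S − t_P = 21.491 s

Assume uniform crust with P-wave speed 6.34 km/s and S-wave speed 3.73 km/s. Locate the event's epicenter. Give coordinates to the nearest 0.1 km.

59.2 km east, -54.3 km north

Distance from S−P lag: d = Δt · v_P v_S / (v_P − v_S) = Δt · (6.34·3.73)/(6.34−3.73) ≈ 9.0606·Δt.
So d_NEW = 42.82, d_BRK = 117.71, d_HOPS = 194.72 km.
Circle about each station: (x − 16.4)² + (y + 53.1)² = 42.82²; (x + 48.8)² + (y + 7.5)² = 117.71²; (x + 29.4)² + (y − 119.1)² = 194.72².
Subtracting the NEW equation from the BRK and HOPS equations removes the quadratic terms:
-130.4 x + 91.2 y = -12672.97
-91.6 x + 344.4 y = -24121.73
Solving the 2×2 system: x ≈ 59.2, y ≈ -54.3 km.
Check against NEW (with the unrounded x, y): √((x − 16.4)²+(y + 53.1)²) = 42.83 ≈ 42.82 km. ✓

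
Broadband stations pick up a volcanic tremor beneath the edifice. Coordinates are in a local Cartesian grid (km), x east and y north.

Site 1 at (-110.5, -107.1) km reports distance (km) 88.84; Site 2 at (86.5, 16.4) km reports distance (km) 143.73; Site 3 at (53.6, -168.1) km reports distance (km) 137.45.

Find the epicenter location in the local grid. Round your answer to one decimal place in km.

Circle about each station: (x + 110.5)² + (y + 107.1)² = 88.84²; (x − 86.5)² + (y − 16.4)² = 143.73²; (x − 53.6)² + (y + 168.1)² = 137.45².
Subtracting pairs of circle equations eliminates x²+y² and gives linear equations (the radical axes):
394.0 x + 247.0 y = -28695.22
328.2 x − 122.0 y = -3550.05
Solving the 2×2 system: x ≈ -33.9, y ≈ -62.1 km.

(-33.9, -62.1)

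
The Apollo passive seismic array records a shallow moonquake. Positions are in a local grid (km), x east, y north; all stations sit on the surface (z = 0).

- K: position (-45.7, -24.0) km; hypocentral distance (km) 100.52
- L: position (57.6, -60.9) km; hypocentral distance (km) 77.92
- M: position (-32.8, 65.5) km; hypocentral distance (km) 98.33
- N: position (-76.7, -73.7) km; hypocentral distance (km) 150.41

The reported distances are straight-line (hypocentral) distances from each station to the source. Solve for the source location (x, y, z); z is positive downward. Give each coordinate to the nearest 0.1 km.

Each station gives a sphere (x−x_i)² + (y−y_i)² + z² = d_i² (stations at z=0).
Subtracting the K sphere from L and M: z² cancels, leaving linear equations in x and y:
206.6 x − 73.8 y = 8394.82
25.8 x + 179.0 y = 3137.08
Solving: x ≈ 44.597, y ≈ 11.098 km (keep extra digits for the depth step; rounded: 44.6, 11.1).
Then from the K sphere: z² = 100.52² − (x + 45.7)² − (y + 24.0)² with x = 44.597, y = 11.098, so z ≈ 26.811 ≈ 26.8 km.

(44.6, 11.1, 26.8)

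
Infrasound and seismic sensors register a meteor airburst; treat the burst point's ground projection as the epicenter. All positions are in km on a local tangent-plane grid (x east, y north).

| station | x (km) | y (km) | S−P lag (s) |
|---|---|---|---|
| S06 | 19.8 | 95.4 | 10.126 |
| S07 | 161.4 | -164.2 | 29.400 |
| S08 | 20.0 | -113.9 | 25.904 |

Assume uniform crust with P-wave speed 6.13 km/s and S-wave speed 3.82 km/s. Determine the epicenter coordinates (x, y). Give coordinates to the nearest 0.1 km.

(116.3, 130.4)

Distance from S−P lag: d = Δt · v_P v_S / (v_P − v_S) = Δt · (6.13·3.82)/(6.13−3.82) ≈ 10.1371·Δt.
So d_S06 = 102.65, d_S07 = 298.03, d_S08 = 262.59 km.
Circle about each station: (x − 19.8)² + (y − 95.4)² = 102.65²; (x − 161.4)² + (y + 164.2)² = 298.03²; (x − 20.0)² + (y + 113.9)² = 262.59².
Subtracting the S06 equation from the S07 and S08 equations removes the quadratic terms:
283.2 x − 519.2 y = -34766.46
0.4 x − 418.6 y = -54536.48
Solving the 2×2 system: x ≈ 116.3, y ≈ 130.4 km.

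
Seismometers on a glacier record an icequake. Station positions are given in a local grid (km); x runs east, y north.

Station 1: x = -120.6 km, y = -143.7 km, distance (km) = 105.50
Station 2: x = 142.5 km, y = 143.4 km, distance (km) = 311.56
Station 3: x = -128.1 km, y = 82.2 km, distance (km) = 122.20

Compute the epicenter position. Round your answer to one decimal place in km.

-110.3 km east, -38.7 km north

Circle about each station: (x + 120.6)² + (y + 143.7)² = 105.50²; (x − 142.5)² + (y − 143.4)² = 311.56²; (x + 128.1)² + (y − 82.2)² = 122.20².
Subtracting the Station 1 equation from the Station 2 and Station 3 equations removes the quadratic terms:
526.2 x + 574.2 y = -80263.62
-15.0 x + 451.8 y = -15830.19
Solving the 2×2 system: x ≈ -110.3, y ≈ -38.7 km.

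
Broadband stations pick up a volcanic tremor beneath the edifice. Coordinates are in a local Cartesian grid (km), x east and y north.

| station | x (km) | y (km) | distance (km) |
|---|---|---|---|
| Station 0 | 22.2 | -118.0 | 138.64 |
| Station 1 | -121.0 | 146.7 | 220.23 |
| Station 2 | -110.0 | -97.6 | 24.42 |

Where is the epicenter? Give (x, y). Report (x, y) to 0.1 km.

Circle about each station: (x − 22.2)² + (y + 118.0)² = 138.64²; (x + 121.0)² + (y − 146.7)² = 220.23²; (x + 110.0)² + (y + 97.6)² = 24.42².
Subtracting the Station 0 equation from the Station 1 and Station 2 equations removes the quadratic terms:
-286.4 x + 529.4 y = -7535.15
-264.4 x + 40.8 y = 25833.63
Solving the 2×2 system: x ≈ -109.0, y ≈ -73.2 km.

x ≈ -109.0 km, y ≈ -73.2 km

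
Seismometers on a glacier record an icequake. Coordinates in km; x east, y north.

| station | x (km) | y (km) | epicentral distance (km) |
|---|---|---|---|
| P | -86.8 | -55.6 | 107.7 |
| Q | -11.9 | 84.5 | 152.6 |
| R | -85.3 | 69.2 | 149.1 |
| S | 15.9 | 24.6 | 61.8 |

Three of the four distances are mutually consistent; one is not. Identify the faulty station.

Solve using three stations at a time. Using P, R, S (subtract circle equations pairwise → linear system) gives (x, y) ≈ (19.3, -37.1).
Distances from that point to each station vs reported:
  P: calculated 107.7 vs reported 107.7 → residual 0.0 km
  Q: calculated 125.5 vs reported 152.6 → residual 27.1 km
  R: calculated 149.1 vs reported 149.1 → residual 0.0 km
  S: calculated 61.8 vs reported 61.8 → residual 0.0 km
P, R, S are mutually consistent (residuals ≈ 0); Q is off by 27.1 km.

Q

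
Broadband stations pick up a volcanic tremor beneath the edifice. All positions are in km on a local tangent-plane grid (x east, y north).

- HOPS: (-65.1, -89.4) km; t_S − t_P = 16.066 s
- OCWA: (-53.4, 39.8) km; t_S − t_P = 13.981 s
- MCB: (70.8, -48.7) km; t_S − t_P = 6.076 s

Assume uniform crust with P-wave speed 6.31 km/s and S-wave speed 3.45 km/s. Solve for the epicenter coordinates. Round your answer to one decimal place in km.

Distance from S−P lag: d = Δt · v_P v_S / (v_P − v_S) = Δt · (6.31·3.45)/(6.31−3.45) ≈ 7.6117·Δt.
So d_HOPS = 122.29, d_OCWA = 106.42, d_MCB = 46.25 km.
Circle about each station: (x + 65.1)² + (y + 89.4)² = 122.29²; (x + 53.4)² + (y − 39.8)² = 106.42²; (x − 70.8)² + (y + 48.7)² = 46.25².
Subtracting pairs of circle equations eliminates x²+y² and gives linear equations (the radical axes):
23.4 x + 258.4 y = -4165.14
271.8 x + 81.4 y = 7969.74
Solving the 2×2 system: x ≈ 35.1, y ≈ -19.3 km.

35.1 km east, -19.3 km north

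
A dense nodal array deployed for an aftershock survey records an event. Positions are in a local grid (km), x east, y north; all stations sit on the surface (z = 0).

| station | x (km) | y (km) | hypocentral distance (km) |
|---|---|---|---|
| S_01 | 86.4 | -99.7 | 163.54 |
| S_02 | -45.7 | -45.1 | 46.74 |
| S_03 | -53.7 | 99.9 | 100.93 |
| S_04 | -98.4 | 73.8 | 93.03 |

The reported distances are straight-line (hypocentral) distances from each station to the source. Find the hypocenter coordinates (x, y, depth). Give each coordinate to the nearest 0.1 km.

Each station gives a sphere (x−x_i)² + (y−y_i)² + z² = d_i² (stations at z=0).
Subtracting the S_01 sphere from S_02 and S_03: z² cancels, leaving linear equations in x and y:
-264.2 x + 109.2 y = 11278.15
-280.2 x + 399.2 y = 12017.12
Solving: x ≈ -42.606, y ≈ 0.197 km (keep extra digits for the depth step; rounded: -42.6, 0.2).
Then from the S_01 sphere: z² = 163.54² − (x − 86.4)² − (y + 99.7)² with x = -42.606, y = 0.197, so z ≈ 11.107 ≈ 11.1 km.
Check against S_04 (with the unrounded solution): distance 93.02 ≈ 93.03 km. ✓

(-42.6, 0.2, 11.1)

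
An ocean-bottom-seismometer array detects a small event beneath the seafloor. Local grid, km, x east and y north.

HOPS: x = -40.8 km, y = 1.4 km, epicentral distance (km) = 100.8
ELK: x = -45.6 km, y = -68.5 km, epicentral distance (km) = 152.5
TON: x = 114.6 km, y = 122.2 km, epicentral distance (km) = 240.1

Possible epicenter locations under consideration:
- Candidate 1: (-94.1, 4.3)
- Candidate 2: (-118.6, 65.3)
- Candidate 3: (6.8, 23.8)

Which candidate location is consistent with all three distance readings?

Candidate 2

For each candidate, compare |candidate − station| to the reported distance:
Candidate 1: residuals HOPS 47.4, ELK 65.0, TON 0.4 → max 65.0 km
Candidate 2: residuals HOPS 0.1, ELK 0.1, TON 0.1 → max 0.1 km
Candidate 3: residuals HOPS 48.2, ELK 46.4, TON 94.1 → max 94.1 km
Only Candidate 2 has all residuals ≈ 0.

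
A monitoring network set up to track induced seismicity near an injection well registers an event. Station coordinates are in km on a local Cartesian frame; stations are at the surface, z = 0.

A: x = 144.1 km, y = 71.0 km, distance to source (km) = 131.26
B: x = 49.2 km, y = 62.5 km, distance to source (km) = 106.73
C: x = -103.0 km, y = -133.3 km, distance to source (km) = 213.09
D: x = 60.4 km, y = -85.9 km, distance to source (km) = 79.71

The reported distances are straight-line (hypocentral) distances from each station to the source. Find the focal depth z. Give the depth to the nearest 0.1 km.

Each station gives a sphere (x−x_i)² + (y−y_i)² + z² = d_i² (stations at z=0).
Subtracting the A sphere from B and C: z² cancels, leaving linear equations in x and y:
-189.8 x − 17.0 y = -13641.03
-494.2 x − 408.6 y = -25606.08
Solving: x ≈ 74.307, y ≈ -27.207 km (keep extra digits for the depth step; rounded: 74.3, -27.2).
Then from the A sphere: z² = 131.26² − (x − 144.1)² − (y − 71.0)² with x = 74.307, y = -27.207, so z ≈ 52.091 ≈ 52.1 km.

depth ≈ 52.1 km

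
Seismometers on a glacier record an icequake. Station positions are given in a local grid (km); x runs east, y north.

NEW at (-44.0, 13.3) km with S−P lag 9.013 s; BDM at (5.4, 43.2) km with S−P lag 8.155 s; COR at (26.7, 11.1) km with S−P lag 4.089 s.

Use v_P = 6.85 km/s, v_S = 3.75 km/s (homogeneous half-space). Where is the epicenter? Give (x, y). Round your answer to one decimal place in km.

(21.6, -22.4)

Distance from S−P lag: d = Δt · v_P v_S / (v_P − v_S) = Δt · (6.85·3.75)/(6.85−3.75) ≈ 8.2863·Δt.
So d_NEW = 74.68, d_BDM = 67.57, d_COR = 33.88 km.
Circle about each station: (x + 44.0)² + (y − 13.3)² = 74.68²; (x − 5.4)² + (y − 43.2)² = 67.57²; (x − 26.7)² + (y − 11.1)² = 33.88².
Subtracting the NEW equation from the BDM and COR equations removes the quadratic terms:
98.8 x + 59.8 y = 793.91
141.4 x − 4.4 y = 3152.46
Solving the 2×2 system: x ≈ 21.6, y ≈ -22.4 km.
Check against NEW (with the unrounded x, y): √((x + 44.0)²+(y − 13.3)²) = 74.69 ≈ 74.68 km. ✓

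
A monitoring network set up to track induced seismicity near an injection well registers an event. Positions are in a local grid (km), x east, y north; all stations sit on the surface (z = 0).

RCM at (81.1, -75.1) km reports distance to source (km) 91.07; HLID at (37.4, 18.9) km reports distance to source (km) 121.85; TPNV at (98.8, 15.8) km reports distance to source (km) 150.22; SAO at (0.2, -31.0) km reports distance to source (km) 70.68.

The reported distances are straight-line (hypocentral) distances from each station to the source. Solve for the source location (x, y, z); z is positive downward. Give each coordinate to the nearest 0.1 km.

Each station gives a sphere (x−x_i)² + (y−y_i)² + z² = d_i² (stations at z=0).
Subtracting the RCM sphere from HLID and TPNV: z² cancels, leaving linear equations in x and y:
-87.4 x + 188.0 y = -17014.93
35.4 x + 181.8 y = -16478.44
Solving: x ≈ -0.206, y ≈ -90.600 km (keep extra digits for the depth step; rounded: -0.2, -90.6).
Then from the RCM sphere: z² = 91.07² − (x − 81.1)² − (y + 75.1)² with x = -0.206, y = -90.600, so z ≈ 37.985 ≈ 38.0 km.
Check against SAO (with the unrounded solution): distance 70.68 ≈ 70.68 km. ✓

(-0.2, -90.6, 38.0)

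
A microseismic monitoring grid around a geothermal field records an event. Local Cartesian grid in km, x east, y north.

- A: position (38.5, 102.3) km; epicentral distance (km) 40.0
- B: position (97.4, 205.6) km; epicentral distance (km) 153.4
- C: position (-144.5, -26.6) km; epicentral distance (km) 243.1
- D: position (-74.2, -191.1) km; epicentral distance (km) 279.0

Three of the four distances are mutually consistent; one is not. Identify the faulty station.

Solve using three stations at a time. Using A, B, D (subtract circle equations pairwise → linear system) gives (x, y) ≈ (42.3, 62.4).
Distances from that point to each station vs reported:
  A: calculated 40.1 vs reported 40.0 → residual 0.1 km
  B: calculated 153.4 vs reported 153.4 → residual 0.0 km
  C: calculated 206.9 vs reported 243.1 → residual 36.2 km
  D: calculated 279.0 vs reported 279.0 → residual 0.0 km
A, B, D are mutually consistent (residuals ≈ 0); C is off by 36.2 km.

C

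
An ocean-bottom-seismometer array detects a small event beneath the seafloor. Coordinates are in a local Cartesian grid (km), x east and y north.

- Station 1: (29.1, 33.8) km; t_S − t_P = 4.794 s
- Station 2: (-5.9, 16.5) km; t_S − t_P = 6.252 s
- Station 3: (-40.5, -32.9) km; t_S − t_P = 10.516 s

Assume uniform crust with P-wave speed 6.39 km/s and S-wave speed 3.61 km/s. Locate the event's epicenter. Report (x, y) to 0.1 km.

(41.8, -3.9)

Distance from S−P lag: d = Δt · v_P v_S / (v_P − v_S) = Δt · (6.39·3.61)/(6.39−3.61) ≈ 8.2978·Δt.
So d_Station 1 = 39.78, d_Station 2 = 51.88, d_Station 3 = 87.26 km.
Circle about each station: (x − 29.1)² + (y − 33.8)² = 39.78²; (x + 5.9)² + (y − 16.5)² = 51.88²; (x + 40.5)² + (y + 32.9)² = 87.26².
Subtracting the Station 1 equation from the Station 2 and Station 3 equations removes the quadratic terms:
-70.0 x − 34.6 y = -2791.28
-139.2 x − 133.4 y = -5298.45
Solving the 2×2 system: x ≈ 41.8, y ≈ -3.9 km.
Check against Station 1 (with the unrounded x, y): √((x − 29.1)²+(y − 33.8)²) = 39.79 ≈ 39.78 km. ✓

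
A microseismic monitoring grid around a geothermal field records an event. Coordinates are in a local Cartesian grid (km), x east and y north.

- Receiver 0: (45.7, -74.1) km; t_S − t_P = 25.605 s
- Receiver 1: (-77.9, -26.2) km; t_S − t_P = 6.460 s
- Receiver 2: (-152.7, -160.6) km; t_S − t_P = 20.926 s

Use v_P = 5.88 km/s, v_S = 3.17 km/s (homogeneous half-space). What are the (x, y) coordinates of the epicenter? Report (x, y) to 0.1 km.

-121.9 km east, -20.0 km north

Distance from S−P lag: d = Δt · v_P v_S / (v_P − v_S) = Δt · (5.88·3.17)/(5.88−3.17) ≈ 6.8781·Δt.
So d_Receiver 0 = 176.11, d_Receiver 1 = 44.43, d_Receiver 2 = 143.93 km.
Circle about each station: (x − 45.7)² + (y + 74.1)² = 176.11²; (x + 77.9)² + (y + 26.2)² = 44.43²; (x + 152.7)² + (y + 160.6)² = 143.93².
Subtracting the Receiver 0 equation from the Receiver 1 and Receiver 2 equations removes the quadratic terms:
-247.2 x + 95.8 y = 28216.26
-396.8 x − 173.0 y = 51829.24
Solving the 2×2 system: x ≈ -121.9, y ≈ -20.0 km.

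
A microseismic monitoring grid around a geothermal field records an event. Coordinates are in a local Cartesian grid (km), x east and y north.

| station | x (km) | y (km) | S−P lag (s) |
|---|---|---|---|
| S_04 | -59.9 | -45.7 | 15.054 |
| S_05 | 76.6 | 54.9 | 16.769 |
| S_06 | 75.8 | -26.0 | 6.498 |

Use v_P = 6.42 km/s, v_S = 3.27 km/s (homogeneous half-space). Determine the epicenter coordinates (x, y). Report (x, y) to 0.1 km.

x ≈ 40.3 km, y ≈ -50.8 km

Distance from S−P lag: d = Δt · v_P v_S / (v_P − v_S) = Δt · (6.42·3.27)/(6.42−3.27) ≈ 6.6646·Δt.
So d_S_04 = 100.33, d_S_05 = 111.76, d_S_06 = 43.31 km.
Circle about each station: (x + 59.9)² + (y + 45.7)² = 100.33²; (x − 76.6)² + (y − 54.9)² = 111.76²; (x − 75.8)² + (y + 26.0)² = 43.31².
Subtracting pairs of circle equations eliminates x²+y² and gives linear equations (the radical axes):
273.0 x + 201.2 y = 780.88
271.4 x + 39.4 y = 8935.49
Solving the 2×2 system: x ≈ 40.3, y ≈ -50.8 km.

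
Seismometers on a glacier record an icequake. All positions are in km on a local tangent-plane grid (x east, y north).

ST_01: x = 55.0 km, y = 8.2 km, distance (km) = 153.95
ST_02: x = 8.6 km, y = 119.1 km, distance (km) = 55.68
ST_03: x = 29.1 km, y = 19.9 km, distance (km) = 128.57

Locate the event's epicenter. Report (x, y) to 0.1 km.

Circle about each station: (x − 55.0)² + (y − 8.2)² = 153.95²; (x − 8.6)² + (y − 119.1)² = 55.68²; (x − 29.1)² + (y − 19.9)² = 128.57².
Subtracting the ST_01 equation from the ST_02 and ST_03 equations removes the quadratic terms:
-92.8 x + 221.8 y = 31766.87
-51.8 x + 23.4 y = 5320.94
Solving the 2×2 system: x ≈ -46.9, y ≈ 123.6 km.

x ≈ -46.9 km, y ≈ 123.6 km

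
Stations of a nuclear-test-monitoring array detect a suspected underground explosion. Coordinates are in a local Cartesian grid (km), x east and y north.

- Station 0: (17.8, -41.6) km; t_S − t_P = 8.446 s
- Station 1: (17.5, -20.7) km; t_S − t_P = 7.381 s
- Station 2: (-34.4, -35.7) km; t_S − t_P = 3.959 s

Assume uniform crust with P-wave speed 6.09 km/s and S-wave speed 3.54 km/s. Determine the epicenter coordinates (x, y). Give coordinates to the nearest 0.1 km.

x ≈ -42.4 km, y ≈ -3.2 km

Distance from S−P lag: d = Δt · v_P v_S / (v_P − v_S) = Δt · (6.09·3.54)/(6.09−3.54) ≈ 8.4544·Δt.
So d_Station 0 = 71.41, d_Station 1 = 62.40, d_Station 2 = 33.47 km.
Circle about each station: (x − 17.8)² + (y + 41.6)² = 71.41²; (x − 17.5)² + (y + 20.7)² = 62.40²; (x + 34.4)² + (y + 35.7)² = 33.47².
Subtracting the Station 0 equation from the Station 1 and Station 2 equations removes the quadratic terms:
-0.6 x + 41.8 y = -107.03
-104.4 x + 11.8 y = 4389.60
Solving the 2×2 system: x ≈ -42.4, y ≈ -3.2 km.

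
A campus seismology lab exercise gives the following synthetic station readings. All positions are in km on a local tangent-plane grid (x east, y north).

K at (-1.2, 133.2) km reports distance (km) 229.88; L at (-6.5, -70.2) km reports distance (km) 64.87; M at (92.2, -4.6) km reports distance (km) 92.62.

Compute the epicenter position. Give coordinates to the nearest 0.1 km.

x ≈ 55.4 km, y ≈ -89.6 km

Circle about each station: (x + 1.2)² + (y − 133.2)² = 229.88²; (x + 6.5)² + (y + 70.2)² = 64.87²; (x − 92.2)² + (y + 4.6)² = 92.62².
Subtracting the K equation from the L and M equations removes the quadratic terms:
-10.6 x − 406.8 y = 35863.31
186.8 x − 275.6 y = 35044.67
Solving the 2×2 system: x ≈ 55.4, y ≈ -89.6 km.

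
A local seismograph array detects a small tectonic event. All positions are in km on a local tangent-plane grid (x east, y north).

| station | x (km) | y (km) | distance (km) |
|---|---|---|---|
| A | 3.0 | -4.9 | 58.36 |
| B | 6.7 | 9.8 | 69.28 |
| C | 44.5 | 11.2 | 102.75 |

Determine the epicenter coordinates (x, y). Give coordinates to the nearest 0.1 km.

-49.0 km east, -31.4 km north

Circle about each station: (x − 3.0)² + (y + 4.9)² = 58.36²; (x − 6.7)² + (y − 9.8)² = 69.28²; (x − 44.5)² + (y − 11.2)² = 102.75².
Subtracting the A equation from the B and C equations removes the quadratic terms:
7.4 x + 29.4 y = -1285.91
83.0 x + 32.2 y = -5078.99
Solving the 2×2 system: x ≈ -49.0, y ≈ -31.4 km.
Check against A (with the unrounded x, y): √((x − 3.0)²+(y + 4.9)²) = 58.37 ≈ 58.36 km. ✓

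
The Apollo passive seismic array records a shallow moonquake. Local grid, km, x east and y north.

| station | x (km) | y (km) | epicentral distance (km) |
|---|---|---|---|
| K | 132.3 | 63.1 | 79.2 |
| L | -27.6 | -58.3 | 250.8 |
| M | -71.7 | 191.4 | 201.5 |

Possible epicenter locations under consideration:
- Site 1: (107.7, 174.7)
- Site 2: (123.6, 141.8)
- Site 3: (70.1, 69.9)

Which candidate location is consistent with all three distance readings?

Site 2

For each candidate, compare |candidate − station| to the reported distance:
Site 1: residuals K 35.1, L 18.6, M 21.3 → max 35.1 km
Site 2: residuals K 0.0, L 0.0, M 0.0 → max 0.0 km
Site 3: residuals K 16.6, L 89.6, M 14.8 → max 89.6 km
Only Site 2 has all residuals ≈ 0.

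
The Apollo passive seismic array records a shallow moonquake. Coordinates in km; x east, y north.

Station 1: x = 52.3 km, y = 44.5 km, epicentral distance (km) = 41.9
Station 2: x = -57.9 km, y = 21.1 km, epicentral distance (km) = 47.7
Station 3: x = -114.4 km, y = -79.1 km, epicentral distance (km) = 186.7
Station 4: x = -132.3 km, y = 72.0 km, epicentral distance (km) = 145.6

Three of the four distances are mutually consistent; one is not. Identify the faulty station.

Solve using three stations at a time. Using Station 1, Station 3, Station 4 (subtract circle equations pairwise → linear system) gives (x, y) ≈ (12.6, 57.7).
Distances from that point to each station vs reported:
  Station 1: calculated 41.9 vs reported 41.9 → residual 0.0 km
  Station 2: calculated 79.4 vs reported 47.7 → residual 31.7 km
  Station 3: calculated 186.7 vs reported 186.7 → residual 0.0 km
  Station 4: calculated 145.6 vs reported 145.6 → residual 0.0 km
Station 1, Station 3, Station 4 are mutually consistent (residuals ≈ 0); Station 2 is off by 31.7 km.

Station 2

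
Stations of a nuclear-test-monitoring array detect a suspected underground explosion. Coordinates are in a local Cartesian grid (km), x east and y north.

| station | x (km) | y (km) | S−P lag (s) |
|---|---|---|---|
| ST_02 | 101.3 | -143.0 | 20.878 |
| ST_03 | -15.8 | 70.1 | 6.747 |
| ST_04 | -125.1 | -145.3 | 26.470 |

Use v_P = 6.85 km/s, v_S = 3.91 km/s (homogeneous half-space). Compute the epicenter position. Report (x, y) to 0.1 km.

x ≈ 34.8 km, y ≈ 35.2 km

Distance from S−P lag: d = Δt · v_P v_S / (v_P − v_S) = Δt · (6.85·3.91)/(6.85−3.91) ≈ 9.1100·Δt.
So d_ST_02 = 190.20, d_ST_03 = 61.47, d_ST_04 = 241.14 km.
Circle about each station: (x − 101.3)² + (y + 143.0)² = 190.20²; (x + 15.8)² + (y − 70.1)² = 61.47²; (x + 125.1)² + (y + 145.3)² = 241.14².
Subtracting the ST_02 equation from the ST_03 and ST_04 equations removes the quadratic terms:
-234.2 x + 426.2 y = 6850.44
-452.8 x − 4.6 y = -15921.05
Solving the 2×2 system: x ≈ 34.8, y ≈ 35.2 km.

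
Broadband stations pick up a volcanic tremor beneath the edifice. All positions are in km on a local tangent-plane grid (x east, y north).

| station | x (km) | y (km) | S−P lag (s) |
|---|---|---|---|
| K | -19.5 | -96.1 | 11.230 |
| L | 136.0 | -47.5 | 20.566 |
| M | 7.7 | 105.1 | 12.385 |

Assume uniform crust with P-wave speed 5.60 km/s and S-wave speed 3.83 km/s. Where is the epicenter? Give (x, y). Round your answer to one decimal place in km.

Distance from S−P lag: d = Δt · v_P v_S / (v_P − v_S) = Δt · (5.60·3.83)/(5.60−3.83) ≈ 12.1175·Δt.
So d_K = 136.08, d_L = 249.21, d_M = 150.08 km.
Circle about each station: (x + 19.5)² + (y + 96.1)² = 136.08²; (x − 136.0)² + (y + 47.5)² = 249.21²; (x − 7.7)² + (y − 105.1)² = 150.08².
Subtracting pairs of circle equations eliminates x²+y² and gives linear equations (the radical axes):
311.0 x + 97.2 y = -32451.07
54.4 x + 402.4 y = -2516.40
Solving the 2×2 system: x ≈ -106.9, y ≈ 8.2 km.
Check against K (with the unrounded x, y): √((x + 19.5)²+(y + 96.1)²) = 136.08 ≈ 136.08 km. ✓

-106.9 km east, 8.2 km north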